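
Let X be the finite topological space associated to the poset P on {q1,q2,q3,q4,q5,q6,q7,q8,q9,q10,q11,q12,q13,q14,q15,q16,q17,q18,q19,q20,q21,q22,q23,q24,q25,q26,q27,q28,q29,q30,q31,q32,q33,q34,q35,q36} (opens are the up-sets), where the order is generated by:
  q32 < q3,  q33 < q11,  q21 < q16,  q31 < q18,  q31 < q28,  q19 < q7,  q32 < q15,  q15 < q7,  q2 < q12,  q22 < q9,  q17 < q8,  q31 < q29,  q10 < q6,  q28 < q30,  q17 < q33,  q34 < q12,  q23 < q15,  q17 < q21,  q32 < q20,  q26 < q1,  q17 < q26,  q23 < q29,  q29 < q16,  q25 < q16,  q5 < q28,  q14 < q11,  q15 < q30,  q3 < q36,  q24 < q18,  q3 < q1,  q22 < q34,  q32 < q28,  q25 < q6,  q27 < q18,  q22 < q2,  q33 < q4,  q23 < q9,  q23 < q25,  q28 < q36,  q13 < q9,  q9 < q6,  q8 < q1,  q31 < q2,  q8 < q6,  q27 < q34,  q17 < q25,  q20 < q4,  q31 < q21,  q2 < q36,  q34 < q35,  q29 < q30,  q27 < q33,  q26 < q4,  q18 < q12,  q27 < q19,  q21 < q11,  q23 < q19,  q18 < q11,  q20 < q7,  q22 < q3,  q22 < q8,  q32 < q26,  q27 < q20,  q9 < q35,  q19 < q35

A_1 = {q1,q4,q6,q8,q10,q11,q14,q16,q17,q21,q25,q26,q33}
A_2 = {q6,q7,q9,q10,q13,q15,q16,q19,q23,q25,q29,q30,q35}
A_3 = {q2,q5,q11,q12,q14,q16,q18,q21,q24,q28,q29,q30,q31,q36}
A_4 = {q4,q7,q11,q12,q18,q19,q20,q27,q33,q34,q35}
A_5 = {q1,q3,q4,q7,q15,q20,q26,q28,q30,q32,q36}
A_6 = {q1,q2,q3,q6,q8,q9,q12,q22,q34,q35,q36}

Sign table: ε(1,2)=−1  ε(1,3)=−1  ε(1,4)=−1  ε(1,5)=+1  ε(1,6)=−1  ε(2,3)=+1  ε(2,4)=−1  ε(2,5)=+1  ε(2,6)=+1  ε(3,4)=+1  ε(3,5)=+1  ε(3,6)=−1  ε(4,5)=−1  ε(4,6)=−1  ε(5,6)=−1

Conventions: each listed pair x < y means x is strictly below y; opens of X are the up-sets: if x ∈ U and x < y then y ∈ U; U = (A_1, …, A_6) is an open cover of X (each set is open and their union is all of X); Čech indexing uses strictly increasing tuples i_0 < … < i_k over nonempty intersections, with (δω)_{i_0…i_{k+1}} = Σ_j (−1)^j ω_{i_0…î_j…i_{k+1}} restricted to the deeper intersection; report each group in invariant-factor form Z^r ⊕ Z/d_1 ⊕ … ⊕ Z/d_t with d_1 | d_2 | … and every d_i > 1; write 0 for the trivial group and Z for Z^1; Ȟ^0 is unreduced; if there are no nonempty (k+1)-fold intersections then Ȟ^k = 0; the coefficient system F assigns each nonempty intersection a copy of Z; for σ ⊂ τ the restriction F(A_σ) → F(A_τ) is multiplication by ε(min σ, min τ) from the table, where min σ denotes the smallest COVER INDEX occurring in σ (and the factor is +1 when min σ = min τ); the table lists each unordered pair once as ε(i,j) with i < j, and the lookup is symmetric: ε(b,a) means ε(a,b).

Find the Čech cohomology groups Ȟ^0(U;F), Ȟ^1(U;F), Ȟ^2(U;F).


nonempty overlaps:
  A12={q6,q10,q16,q25} A13={q11,q14,q16,q21} A14={q4,q11,q33} A15={q1,q4,q26} A16={q1,q6,q8} A23={q16,q29,q30} A24={q7,q19,q35} A25={q7,q15,q30} A26={q6,q9,q35} A34={q11,q12,q18} A35={q28,q30,q36} A36={q2,q12,q36} A45={q4,q7,q20} A46={q12,q34,q35} A56={q1,q3,q36}
  A123={q16} A126={q6} A134={q11} A145={q4} A156={q1} A235={q30} A245={q7} A246={q35} A346={q12} A356={q36}
C dims 6,15,10; δ0: rk 6, SNF 1^5·2; δ1: rk 9, SNF 1^9
degree 0: 6−6−0 = 0 → Ȟ^0 ≅ 0
degree 1: 15−9−6 = 0 plus torsion [2] → Ȟ^1 ≅ Z/2
degree 2: 10−0−9 = 1 → Ȟ^2 ≅ Z

Ȟ^0 = 0,  Ȟ^1 = Z/2,  Ȟ^2 = Z


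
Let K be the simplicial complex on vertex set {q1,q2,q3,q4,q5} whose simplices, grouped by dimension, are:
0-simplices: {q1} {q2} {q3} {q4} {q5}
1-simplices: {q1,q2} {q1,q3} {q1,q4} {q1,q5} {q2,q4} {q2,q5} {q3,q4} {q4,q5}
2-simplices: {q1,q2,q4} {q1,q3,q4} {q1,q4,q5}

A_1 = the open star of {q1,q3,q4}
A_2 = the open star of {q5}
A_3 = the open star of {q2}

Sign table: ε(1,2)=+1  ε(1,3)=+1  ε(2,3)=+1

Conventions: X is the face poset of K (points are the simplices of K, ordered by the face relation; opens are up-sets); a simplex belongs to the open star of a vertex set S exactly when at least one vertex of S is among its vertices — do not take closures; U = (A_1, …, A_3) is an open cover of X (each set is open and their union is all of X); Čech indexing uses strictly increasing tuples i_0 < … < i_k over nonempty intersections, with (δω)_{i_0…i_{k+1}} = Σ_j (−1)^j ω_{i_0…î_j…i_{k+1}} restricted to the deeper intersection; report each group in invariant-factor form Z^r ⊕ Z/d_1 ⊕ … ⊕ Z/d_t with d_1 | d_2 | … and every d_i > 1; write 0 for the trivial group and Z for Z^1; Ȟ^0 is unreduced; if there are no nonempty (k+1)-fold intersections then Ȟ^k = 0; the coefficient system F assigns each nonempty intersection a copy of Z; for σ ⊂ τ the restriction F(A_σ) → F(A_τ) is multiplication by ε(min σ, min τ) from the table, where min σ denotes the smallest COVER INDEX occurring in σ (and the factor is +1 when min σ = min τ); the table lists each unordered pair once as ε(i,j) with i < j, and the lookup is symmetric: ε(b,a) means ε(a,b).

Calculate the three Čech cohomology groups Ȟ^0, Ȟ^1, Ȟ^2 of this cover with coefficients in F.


nerve simplices:
  A1={{q1},{q3},{q4},{q1,q2},{q1,q3},{q1,q4},{q1,q5},{q2,q4},{q3,q4},{q4,q5},{q1,q2,q4},{q1,q3,q4},{q1,q4,q5}} A2={{q5},{q1,q5},{q2,q5},{q4,q5},{q1,q4,q5}} A3={{q2},{q1,q2},{q2,q4},{q2,q5},{q1,q2,q4}}
  A12={{q1,q5},{q4,q5},{q1,q4,q5}} A13={{q1,q2},{q2,q4},{q1,q2,q4}} A23={{q2,q5}}
C dims 3,3; δ0: rk 2, SNF 1^2
degree 0: 3−2−0 = 1 → Ȟ^0 ≅ Z
degree 1: 3−0−2 = 1 → Ȟ^1 ≅ Z
degree 2: 0−0−0 = 0 → Ȟ^2 ≅ 0

Ȟ^0(U;F) ≅ Z,  Ȟ^1(U;F) ≅ Z,  Ȟ^2(U;F) ≅ 0


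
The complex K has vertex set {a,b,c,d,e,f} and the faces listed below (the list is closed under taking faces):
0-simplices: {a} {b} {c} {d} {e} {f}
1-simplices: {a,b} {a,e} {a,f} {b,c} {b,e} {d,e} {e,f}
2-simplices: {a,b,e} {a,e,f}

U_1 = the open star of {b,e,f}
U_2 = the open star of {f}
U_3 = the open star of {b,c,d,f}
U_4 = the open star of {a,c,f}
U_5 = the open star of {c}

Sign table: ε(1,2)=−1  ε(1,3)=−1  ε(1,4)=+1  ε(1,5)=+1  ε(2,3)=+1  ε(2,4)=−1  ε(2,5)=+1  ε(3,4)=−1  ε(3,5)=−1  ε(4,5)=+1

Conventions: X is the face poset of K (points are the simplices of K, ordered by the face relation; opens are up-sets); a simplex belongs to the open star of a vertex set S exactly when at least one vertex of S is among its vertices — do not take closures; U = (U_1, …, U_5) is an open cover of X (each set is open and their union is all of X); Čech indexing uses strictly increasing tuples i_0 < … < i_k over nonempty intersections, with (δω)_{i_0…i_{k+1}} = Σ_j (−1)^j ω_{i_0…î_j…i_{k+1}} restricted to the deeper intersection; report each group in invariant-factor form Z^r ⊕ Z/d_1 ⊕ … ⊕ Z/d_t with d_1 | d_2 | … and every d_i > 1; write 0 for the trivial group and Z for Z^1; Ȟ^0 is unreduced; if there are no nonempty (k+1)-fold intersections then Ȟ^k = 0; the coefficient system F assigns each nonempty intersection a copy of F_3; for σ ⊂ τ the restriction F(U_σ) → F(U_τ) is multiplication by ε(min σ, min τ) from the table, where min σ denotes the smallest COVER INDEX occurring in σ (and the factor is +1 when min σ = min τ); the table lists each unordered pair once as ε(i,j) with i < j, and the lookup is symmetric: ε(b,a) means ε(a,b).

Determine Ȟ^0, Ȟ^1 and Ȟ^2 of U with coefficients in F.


Ȟ^0 = Z/3, Ȟ^1 = 0, Ȟ^2 = 0

cover nerve:
  U1={{b},{e},{f},{a,b},{a,e},{a,f},{b,c},{b,e},{d,e},{e,f},{a,b,e},{a,e,f}} U2={{f},{a,f},{e,f},{a,e,f}} U3={{b},{c},{d},{f},{a,b},{a,f},{b,c},{b,e},{d,e},{e,f},{a,b,e},{a,e,f}} U4={{a},{c},{f},{a,b},{a,e},{a,f},{b,c},{e,f},{a,b,e},{a,e,f}} U5={{c},{b,c}}
  U12={{f},{a,f},{e,f},{a,e,f}} U13={{b},{f},{a,b},{a,f},{b,c},{b,e},{d,e},{e,f},{a,b,e},{a,e,f}} U14={{f},{a,b},{a,e},{a,f},{b,c},{e,f},{a,b,e},{a,e,f}} U15={{b,c}} U23={{f},{a,f},{e,f},{a,e,f}} U24={{f},{a,f},{e,f},{a,e,f}} U34={{c},{f},{a,b},{a,f},{b,c},{e,f},{a,b,e},{a,e,f}} U35={{c},{b,c}} U45={{c},{b,c}}
  U123={{f},{a,f},{e,f},{a,e,f}} U124={{f},{a,f},{e,f},{a,e,f}} U134={{f},{a,b},{a,f},{b,c},{e,f},{a,b,e},{a,e,f}} U135={{b,c}} U145={{b,c}} U234={{f},{a,f},{e,f},{a,e,f}} U345={{c},{b,c}}
  U1234={{f},{a,f},{e,f},{a,e,f}} U1345={{b,c}}
C dims 5,9,7,2; δ0: rk_F3 4; δ1: rk_F3 5; δ2: rk_F3 2
Ȟ^0: (5−4)−0=1 ⇒ Z/3
Ȟ^1: (9−5)−4=0 ⇒ 0
Ȟ^2: (7−2)−5=0 ⇒ 0


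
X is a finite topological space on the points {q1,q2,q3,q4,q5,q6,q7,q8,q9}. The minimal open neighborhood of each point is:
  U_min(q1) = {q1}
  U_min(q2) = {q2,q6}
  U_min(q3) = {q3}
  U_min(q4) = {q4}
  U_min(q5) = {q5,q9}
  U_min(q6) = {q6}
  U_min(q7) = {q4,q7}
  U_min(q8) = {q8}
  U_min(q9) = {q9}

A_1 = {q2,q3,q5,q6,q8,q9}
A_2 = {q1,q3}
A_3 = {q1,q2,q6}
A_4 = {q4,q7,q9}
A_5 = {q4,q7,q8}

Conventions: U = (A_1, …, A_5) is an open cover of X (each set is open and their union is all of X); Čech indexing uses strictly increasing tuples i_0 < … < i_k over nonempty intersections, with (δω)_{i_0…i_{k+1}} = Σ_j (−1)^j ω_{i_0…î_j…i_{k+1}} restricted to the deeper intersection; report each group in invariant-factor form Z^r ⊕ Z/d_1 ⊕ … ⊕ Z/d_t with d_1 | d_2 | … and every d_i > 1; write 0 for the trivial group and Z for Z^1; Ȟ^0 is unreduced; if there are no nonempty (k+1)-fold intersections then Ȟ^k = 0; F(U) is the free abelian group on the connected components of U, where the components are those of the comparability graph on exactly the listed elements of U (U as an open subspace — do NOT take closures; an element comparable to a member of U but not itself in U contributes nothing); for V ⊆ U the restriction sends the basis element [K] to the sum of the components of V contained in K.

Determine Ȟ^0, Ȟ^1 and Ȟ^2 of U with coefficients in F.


Ȟ^0 = Z^6,  Ȟ^1 = 0,  Ȟ^2 = 0

nonempty overlaps:
  A12={q3} A13={q2,q6} A14={q9} A15={q8} A23={q1} A45={q4,q7}
components per intersection:
  A1: {q2,q6} {q3} {q5,q9} {q8}
  A2: {q1} {q3}
  A3: {q1} {q2,q6}
  A4: {q4,q7} {q9}
  A5: {q4,q7} {q8}
  A12: {q3}
  A13: {q2,q6}
  A14: {q9}
  A15: {q8}
  A23: {q1}
  A45: {q4,q7}
C dims 12,6; δ0: rk 6, SNF 1^6
degree 0: 12−6−0 = 6 → Ȟ^0 ≅ Z^6
degree 1: 6−0−6 = 0 → Ȟ^1 ≅ 0
degree 2: 0−0−0 = 0 → Ȟ^2 ≅ 0


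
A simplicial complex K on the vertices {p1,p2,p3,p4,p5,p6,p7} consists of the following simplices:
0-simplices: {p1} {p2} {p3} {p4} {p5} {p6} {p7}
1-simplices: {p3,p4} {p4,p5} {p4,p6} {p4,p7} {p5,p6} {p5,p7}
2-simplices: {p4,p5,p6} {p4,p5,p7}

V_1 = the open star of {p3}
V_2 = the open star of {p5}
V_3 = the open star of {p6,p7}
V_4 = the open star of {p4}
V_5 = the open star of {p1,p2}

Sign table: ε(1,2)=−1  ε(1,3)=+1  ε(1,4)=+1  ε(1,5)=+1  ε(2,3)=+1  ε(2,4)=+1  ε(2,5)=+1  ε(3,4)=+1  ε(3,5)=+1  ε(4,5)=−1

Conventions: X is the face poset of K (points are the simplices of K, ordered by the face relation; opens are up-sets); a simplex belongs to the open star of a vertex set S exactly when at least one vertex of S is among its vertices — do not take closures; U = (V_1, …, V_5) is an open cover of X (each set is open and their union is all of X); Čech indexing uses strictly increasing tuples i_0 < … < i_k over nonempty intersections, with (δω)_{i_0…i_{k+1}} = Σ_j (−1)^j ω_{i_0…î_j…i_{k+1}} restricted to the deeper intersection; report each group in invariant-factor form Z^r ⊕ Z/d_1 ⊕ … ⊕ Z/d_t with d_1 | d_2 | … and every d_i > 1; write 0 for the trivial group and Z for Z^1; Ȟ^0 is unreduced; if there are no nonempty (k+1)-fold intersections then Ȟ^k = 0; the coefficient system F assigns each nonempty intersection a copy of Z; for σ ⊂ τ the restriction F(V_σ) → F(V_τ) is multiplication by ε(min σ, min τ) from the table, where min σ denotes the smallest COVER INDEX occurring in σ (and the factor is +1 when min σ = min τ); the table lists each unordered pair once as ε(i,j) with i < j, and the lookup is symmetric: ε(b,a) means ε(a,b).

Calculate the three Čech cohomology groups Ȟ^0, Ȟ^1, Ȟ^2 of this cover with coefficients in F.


Ȟ^0 = Z^2; Ȟ^1 = 0; Ȟ^2 = 0

nonempty overlaps:
  V1={{p3},{p3,p4}} V2={{p5},{p4,p5},{p5,p6},{p5,p7},{p4,p5,p6},{p4,p5,p7}} V3={{p6},{p7},{p4,p6},{p4,p7},{p5,p6},{p5,p7},{p4,p5,p6},{p4,p5,p7}} V4={{p4},{p3,p4},{p4,p5},{p4,p6},{p4,p7},{p4,p5,p6},{p4,p5,p7}} V5={{p1},{p2}}
  V14={{p3,p4}} V23={{p5,p6},{p5,p7},{p4,p5,p6},{p4,p5,p7}} V24={{p4,p5},{p4,p5,p6},{p4,p5,p7}} V34={{p4,p6},{p4,p7},{p4,p5,p6},{p4,p5,p7}}
  V234={{p4,p5,p6},{p4,p5,p7}}
C dims 5,4,1; δ0: rk 3, SNF 1^3; δ1: rk 1, SNF 1^1
degree 0: 5−3−0 = 2 → Ȟ^0 ≅ Z^2
degree 1: 4−1−3 = 0 → Ȟ^1 ≅ 0
degree 2: 1−0−1 = 0 → Ȟ^2 ≅ 0


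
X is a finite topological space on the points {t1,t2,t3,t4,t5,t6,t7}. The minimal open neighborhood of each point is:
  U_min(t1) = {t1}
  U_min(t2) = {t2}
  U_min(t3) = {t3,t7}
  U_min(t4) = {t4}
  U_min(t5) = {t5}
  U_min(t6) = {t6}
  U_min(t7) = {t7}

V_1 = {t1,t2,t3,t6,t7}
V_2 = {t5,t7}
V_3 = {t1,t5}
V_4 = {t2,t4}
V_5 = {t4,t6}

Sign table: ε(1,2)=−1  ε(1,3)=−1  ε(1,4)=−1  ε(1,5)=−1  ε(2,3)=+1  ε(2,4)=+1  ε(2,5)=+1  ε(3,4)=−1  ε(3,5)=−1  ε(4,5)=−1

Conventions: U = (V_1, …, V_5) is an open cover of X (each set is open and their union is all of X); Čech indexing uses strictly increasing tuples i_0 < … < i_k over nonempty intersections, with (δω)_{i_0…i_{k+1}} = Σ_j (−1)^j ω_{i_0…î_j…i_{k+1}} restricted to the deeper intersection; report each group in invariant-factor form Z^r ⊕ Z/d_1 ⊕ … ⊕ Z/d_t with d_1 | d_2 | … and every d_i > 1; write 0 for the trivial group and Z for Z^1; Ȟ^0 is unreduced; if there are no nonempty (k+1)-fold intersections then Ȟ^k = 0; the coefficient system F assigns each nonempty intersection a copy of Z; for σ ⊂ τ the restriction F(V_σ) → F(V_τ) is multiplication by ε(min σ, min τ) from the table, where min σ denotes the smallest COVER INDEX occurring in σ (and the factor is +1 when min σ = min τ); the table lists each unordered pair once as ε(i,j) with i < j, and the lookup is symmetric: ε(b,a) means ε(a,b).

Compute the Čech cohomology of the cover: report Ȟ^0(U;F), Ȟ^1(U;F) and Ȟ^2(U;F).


nonempty intersections:
  V12={t7} V13={t1} V14={t2} V15={t6} V23={t5} V45={t4}
C dims 5,6; δ0: rk 5, SNF 1^4·2
Ȟ^0: (5−5)−0=0 ⇒ 0
Ȟ^1: (6−0)−5=1 plus torsion [2] ⇒ Z ⊕ Z/2
Ȟ^2: (0−0)−0=0 ⇒ 0

Ȟ^0 = 0,  Ȟ^1 = Z ⊕ Z/2,  Ȟ^2 = 0


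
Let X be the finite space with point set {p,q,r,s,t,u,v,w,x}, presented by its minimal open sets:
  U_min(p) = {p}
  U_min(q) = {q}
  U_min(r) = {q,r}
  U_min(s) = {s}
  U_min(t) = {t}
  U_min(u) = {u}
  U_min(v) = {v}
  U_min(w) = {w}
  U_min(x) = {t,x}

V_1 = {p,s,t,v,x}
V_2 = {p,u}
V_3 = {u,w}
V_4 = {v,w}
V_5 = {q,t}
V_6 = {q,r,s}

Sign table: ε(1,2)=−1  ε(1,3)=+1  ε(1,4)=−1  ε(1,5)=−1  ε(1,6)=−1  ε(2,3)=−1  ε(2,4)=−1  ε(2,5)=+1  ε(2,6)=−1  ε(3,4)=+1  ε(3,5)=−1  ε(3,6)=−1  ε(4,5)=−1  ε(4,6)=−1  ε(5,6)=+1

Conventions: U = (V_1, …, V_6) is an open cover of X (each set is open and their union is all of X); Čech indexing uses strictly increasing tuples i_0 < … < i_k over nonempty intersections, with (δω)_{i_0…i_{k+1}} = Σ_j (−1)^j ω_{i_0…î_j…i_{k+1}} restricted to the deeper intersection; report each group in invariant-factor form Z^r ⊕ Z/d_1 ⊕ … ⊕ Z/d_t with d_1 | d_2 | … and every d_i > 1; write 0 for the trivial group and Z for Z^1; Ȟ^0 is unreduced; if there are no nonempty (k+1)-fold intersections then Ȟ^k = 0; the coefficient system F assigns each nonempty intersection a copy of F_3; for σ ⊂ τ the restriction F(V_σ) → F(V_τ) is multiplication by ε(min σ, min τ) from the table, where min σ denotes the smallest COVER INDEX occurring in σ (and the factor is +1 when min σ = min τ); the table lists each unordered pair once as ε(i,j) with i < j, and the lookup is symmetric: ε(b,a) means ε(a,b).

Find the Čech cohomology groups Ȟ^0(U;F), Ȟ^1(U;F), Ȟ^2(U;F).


Ȟ^0 ≅ 0, Ȟ^1 ≅ Z/3, Ȟ^2 ≅ 0

nerve of the cover:
  V12={p} V14={v} V15={t} V16={s} V23={u} V34={w} V56={q}
C dims 6,7; δ0: rk_F3 6
Ȟ^0 = (6 − 6) − 0 = 0, so Ȟ^0 ≅ 0
Ȟ^1 = (7 − 0) − 6 = 1, so Ȟ^1 ≅ Z/3
Ȟ^2 = (0 − 0) − 0 = 0, so Ȟ^2 ≅ 0


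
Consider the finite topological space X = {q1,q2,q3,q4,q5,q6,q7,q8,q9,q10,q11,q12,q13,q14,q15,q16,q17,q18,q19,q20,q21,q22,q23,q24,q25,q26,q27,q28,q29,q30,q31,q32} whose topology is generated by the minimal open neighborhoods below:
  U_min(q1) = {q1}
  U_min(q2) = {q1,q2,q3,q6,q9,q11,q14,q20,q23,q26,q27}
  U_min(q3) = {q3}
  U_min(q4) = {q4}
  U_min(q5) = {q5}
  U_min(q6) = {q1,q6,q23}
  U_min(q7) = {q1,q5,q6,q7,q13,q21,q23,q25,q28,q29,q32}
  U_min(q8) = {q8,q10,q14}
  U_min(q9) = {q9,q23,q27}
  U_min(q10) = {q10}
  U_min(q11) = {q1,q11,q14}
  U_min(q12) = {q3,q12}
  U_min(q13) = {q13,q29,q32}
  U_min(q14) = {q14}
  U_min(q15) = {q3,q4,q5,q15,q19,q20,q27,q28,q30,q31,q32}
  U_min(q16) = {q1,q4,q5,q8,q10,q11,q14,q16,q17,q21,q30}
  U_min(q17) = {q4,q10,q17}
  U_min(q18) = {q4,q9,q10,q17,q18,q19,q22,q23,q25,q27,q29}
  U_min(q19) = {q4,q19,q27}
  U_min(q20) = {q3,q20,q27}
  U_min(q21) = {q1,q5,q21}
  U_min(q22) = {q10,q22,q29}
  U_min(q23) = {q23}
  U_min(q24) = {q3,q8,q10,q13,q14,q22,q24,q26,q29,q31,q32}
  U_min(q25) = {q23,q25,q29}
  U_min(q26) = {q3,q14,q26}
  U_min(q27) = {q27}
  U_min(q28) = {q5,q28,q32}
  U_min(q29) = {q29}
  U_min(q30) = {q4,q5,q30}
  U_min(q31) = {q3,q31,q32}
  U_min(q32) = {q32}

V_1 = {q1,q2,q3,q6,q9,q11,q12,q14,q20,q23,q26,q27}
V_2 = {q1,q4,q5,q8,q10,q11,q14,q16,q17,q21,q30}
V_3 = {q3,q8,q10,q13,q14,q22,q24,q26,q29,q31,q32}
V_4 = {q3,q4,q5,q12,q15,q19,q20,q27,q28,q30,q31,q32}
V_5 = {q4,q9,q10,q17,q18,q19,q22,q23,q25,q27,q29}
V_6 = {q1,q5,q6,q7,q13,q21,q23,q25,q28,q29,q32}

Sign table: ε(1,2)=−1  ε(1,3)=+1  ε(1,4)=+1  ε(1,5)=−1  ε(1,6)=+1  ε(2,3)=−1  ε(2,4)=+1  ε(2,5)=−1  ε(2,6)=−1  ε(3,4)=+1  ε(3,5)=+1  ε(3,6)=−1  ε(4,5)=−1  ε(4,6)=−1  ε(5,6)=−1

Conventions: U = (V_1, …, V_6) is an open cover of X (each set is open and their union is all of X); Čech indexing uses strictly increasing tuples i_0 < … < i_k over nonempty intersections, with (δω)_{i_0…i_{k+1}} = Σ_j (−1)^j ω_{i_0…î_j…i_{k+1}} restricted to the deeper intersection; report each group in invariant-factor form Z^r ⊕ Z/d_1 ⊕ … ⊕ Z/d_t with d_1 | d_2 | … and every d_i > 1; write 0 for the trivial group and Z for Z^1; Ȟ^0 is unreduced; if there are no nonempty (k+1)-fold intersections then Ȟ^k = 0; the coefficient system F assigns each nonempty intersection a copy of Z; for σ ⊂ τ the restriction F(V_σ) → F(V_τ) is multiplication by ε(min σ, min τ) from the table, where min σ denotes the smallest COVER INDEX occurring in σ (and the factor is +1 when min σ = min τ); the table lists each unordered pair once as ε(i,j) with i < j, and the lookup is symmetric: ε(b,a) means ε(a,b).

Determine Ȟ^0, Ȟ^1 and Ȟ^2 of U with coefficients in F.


nonempty intersections:
  V12={q1,q11,q14} V13={q3,q14,q26} V14={q3,q12,q20,q27} V15={q9,q23,q27} V16={q1,q6,q23} V23={q8,q10,q14} V24={q4,q5,q30} V25={q4,q10,q17} V26={q1,q5,q21} V34={q3,q31,q32} V35={q10,q22,q29} V36={q13,q29,q32} V45={q4,q19,q27} V46={q5,q28,q32} V56={q23,q25,q29}
  V123={q14} V126={q1} V134={q3} V145={q27} V156={q23} V235={q10} V245={q4} V246={q5} V346={q32} V356={q29}
C dims 6,15,10; δ0: rk 6, SNF 1^5·2; δ1: rk 9, SNF 1^9
Ȟ^0: (6−6)−0=0 ⇒ 0
Ȟ^1: (15−9)−6=0 plus torsion [2] ⇒ Z/2
Ȟ^2: (10−0)−9=1 ⇒ Z

Ȟ^0(U;F) ≅ 0; Ȟ^1(U;F) ≅ Z/2; Ȟ^2(U;F) ≅ Z


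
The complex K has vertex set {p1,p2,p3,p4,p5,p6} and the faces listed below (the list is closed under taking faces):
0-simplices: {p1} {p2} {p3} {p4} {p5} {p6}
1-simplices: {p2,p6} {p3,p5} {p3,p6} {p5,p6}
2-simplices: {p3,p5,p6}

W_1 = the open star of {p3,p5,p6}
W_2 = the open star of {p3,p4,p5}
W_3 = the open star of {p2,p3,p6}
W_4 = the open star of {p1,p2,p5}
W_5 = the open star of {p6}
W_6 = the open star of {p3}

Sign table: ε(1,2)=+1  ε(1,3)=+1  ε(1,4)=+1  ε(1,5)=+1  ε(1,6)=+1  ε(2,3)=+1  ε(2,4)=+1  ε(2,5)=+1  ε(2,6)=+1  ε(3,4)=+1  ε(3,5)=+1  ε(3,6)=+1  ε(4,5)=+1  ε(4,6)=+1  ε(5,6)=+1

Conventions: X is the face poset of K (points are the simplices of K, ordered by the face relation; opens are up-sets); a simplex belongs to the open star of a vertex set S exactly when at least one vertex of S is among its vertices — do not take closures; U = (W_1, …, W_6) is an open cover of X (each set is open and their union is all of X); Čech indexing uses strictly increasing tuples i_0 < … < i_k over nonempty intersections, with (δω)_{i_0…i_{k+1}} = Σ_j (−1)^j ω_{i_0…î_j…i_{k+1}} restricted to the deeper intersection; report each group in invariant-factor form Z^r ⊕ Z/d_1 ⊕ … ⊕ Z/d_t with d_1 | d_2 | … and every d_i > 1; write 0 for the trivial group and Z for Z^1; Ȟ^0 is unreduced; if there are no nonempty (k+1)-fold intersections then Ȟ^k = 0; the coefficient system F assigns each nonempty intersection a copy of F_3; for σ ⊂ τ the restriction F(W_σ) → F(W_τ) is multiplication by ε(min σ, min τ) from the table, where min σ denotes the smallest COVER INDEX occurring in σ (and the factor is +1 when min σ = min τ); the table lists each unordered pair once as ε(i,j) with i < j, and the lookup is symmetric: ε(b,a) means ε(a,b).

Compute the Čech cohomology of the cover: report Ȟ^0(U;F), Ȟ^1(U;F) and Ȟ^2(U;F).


Ȟ^0(U;F) ≅ Z/3, Ȟ^1(U;F) ≅ 0 and Ȟ^2(U;F) ≅ 0

nonempty intersections:
  W1={{p3},{p5},{p6},{p2,p6},{p3,p5},{p3,p6},{p5,p6},{p3,p5,p6}} W2={{p3},{p4},{p5},{p3,p5},{p3,p6},{p5,p6},{p3,p5,p6}} W3={{p2},{p3},{p6},{p2,p6},{p3,p5},{p3,p6},{p5,p6},{p3,p5,p6}} W4={{p1},{p2},{p5},{p2,p6},{p3,p5},{p5,p6},{p3,p5,p6}} W5={{p6},{p2,p6},{p3,p6},{p5,p6},{p3,p5,p6}} W6={{p3},{p3,p5},{p3,p6},{p3,p5,p6}}
  W12={{p3},{p5},{p3,p5},{p3,p6},{p5,p6},{p3,p5,p6}} W13={{p3},{p6},{p2,p6},{p3,p5},{p3,p6},{p5,p6},{p3,p5,p6}} W14={{p5},{p2,p6},{p3,p5},{p5,p6},{p3,p5,p6}} W15={{p6},{p2,p6},{p3,p6},{p5,p6},{p3,p5,p6}} W16={{p3},{p3,p5},{p3,p6},{p3,p5,p6}} W23={{p3},{p3,p5},{p3,p6},{p5,p6},{p3,p5,p6}} W24={{p5},{p3,p5},{p5,p6},{p3,p5,p6}} W25={{p3,p6},{p5,p6},{p3,p5,p6}} W26={{p3},{p3,p5},{p3,p6},{p3,p5,p6}} W34={{p2},{p2,p6},{p3,p5},{p5,p6},{p3,p5,p6}} W35={{p6},{p2,p6},{p3,p6},{p5,p6},{p3,p5,p6}} W36={{p3},{p3,p5},{p3,p6},{p3,p5,p6}} W45={{p2,p6},{p5,p6},{p3,p5,p6}} W46={{p3,p5},{p3,p5,p6}} W56={{p3,p6},{p3,p5,p6}}
  W123={{p3},{p3,p5},{p3,p6},{p5,p6},{p3,p5,p6}} W124={{p5},{p3,p5},{p5,p6},{p3,p5,p6}} W125={{p3,p6},{p5,p6},{p3,p5,p6}} W126={{p3},{p3,p5},{p3,p6},{p3,p5,p6}} W134={{p2,p6},{p3,p5},{p5,p6},{p3,p5,p6}} W135={{p6},{p2,p6},{p3,p6},{p5,p6},{p3,p5,p6}} W136={{p3},{p3,p5},{p3,p6},{p3,p5,p6}} W145={{p2,p6},{p5,p6},{p3,p5,p6}} W146={{p3,p5},{p3,p5,p6}} W156={{p3,p6},{p3,p5,p6}} W234={{p3,p5},{p5,p6},{p3,p5,p6}} W235={{p3,p6},{p5,p6},{p3,p5,p6}} W236={{p3},{p3,p5},{p3,p6},{p3,p5,p6}} W245={{p5,p6},{p3,p5,p6}} W246={{p3,p5},{p3,p5,p6}} W256={{p3,p6},{p3,p5,p6}} W345={{p2,p6},{p5,p6},{p3,p5,p6}} W346={{p3,p5},{p3,p5,p6}} W356={{p3,p6},{p3,p5,p6}} W456={{p3,p5,p6}}
  W1234={{p3,p5},{p5,p6},{p3,p5,p6}} W1235={{p3,p6},{p5,p6},{p3,p5,p6}} W1236={{p3},{p3,p5},{p3,p6},{p3,p5,p6}} W1245={{p5,p6},{p3,p5,p6}} W1246={{p3,p5},{p3,p5,p6}} W1256={{p3,p6},{p3,p5,p6}} W1345={{p2,p6},{p5,p6},{p3,p5,p6}} W1346={{p3,p5},{p3,p5,p6}} W1356={{p3,p6},{p3,p5,p6}} W1456={{p3,p5,p6}} W2345={{p5,p6},{p3,p5,p6}} W2346={{p3,p5},{p3,p5,p6}} W2356={{p3,p6},{p3,p5,p6}} W2456={{p3,p5,p6}} W3456={{p3,p5,p6}}
  W12345={{p5,p6},{p3,p5,p6}} W12346={{p3,p5},{p3,p5,p6}} W12356={{p3,p6},{p3,p5,p6}} W12456={{p3,p5,p6}} W13456={{p3,p5,p6}} W23456={{p3,p5,p6}}
  W123456={{p3,p5,p6}}
C dims 6,15,20,15; δ0: rk_F3 5; δ1: rk_F3 10; δ2: rk_F3 10
Ȟ^0: (6−5)−0=1 ⇒ Z/3
Ȟ^1: (15−10)−5=0 ⇒ 0
Ȟ^2: (20−10)−10=0 ⇒ 0


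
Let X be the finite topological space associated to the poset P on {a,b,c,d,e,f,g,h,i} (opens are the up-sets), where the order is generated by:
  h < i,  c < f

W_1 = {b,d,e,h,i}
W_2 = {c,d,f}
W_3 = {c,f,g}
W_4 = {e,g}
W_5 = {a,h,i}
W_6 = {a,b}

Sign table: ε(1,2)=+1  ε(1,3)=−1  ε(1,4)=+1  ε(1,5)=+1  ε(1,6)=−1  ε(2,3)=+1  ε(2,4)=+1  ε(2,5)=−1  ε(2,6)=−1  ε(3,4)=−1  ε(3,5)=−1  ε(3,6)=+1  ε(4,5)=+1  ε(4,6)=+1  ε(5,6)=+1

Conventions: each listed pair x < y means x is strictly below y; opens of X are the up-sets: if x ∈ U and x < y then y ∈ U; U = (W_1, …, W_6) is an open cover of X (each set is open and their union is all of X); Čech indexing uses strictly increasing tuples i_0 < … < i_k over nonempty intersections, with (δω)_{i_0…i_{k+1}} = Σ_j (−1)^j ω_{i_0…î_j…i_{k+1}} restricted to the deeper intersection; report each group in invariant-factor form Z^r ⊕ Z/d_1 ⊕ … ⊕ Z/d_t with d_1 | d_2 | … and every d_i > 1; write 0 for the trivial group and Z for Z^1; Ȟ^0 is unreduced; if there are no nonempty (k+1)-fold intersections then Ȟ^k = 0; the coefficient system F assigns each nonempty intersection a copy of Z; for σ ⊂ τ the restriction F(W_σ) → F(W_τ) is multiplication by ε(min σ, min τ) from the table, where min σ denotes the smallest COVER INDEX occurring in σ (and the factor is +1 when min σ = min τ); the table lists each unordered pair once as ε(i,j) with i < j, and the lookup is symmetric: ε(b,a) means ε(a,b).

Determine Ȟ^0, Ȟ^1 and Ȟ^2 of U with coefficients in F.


Ȟ^0 ≅ 0, Ȟ^1 ≅ Z ⊕ Z/2, Ȟ^2 ≅ 0

nerve of the cover:
  W12={d} W14={e} W15={h,i} W16={b} W23={c,f} W34={g} W56={a}
C dims 6,7; δ0: rk 6, SNF 1^5·2
Ȟ^0 = (6 − 6) − 0 = 0, so Ȟ^0 ≅ 0
Ȟ^1 = (7 − 0) − 6 = 1 plus torsion [2], so Ȟ^1 ≅ Z ⊕ Z/2
Ȟ^2 = (0 − 0) − 0 = 0, so Ȟ^2 ≅ 0


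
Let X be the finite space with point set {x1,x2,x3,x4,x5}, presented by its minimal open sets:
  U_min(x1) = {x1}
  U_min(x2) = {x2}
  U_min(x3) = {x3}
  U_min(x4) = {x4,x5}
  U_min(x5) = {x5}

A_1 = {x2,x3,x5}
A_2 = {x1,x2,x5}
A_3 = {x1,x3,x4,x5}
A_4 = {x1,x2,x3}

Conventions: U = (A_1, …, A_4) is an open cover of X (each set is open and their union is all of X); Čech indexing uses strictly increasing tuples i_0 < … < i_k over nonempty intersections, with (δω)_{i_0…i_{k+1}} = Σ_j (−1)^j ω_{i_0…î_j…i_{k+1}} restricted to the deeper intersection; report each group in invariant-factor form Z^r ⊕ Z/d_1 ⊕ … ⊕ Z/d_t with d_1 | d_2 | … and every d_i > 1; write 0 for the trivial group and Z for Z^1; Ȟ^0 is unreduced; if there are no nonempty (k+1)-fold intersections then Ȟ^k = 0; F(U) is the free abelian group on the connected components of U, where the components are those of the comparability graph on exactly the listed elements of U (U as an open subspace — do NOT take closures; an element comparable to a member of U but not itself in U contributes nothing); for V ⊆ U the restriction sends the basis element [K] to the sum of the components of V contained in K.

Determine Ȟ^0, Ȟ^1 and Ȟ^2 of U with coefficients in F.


nerve simplices:
  A12={x2,x5} A13={x3,x5} A14={x2,x3} A23={x1,x5} A24={x1,x2} A34={x1,x3}
  A123={x5} A124={x2} A134={x3} A234={x1}
components per intersection:
  A1: {x2} {x3} {x5}
  A2: {x1} {x2} {x5}
  A3: {x1} {x3} {x4,x5}
  A4: {x1} {x2} {x3}
  A12: {x2} {x5}
  A13: {x3} {x5}
  A14: {x2} {x3}
  A23: {x1} {x5}
  A24: {x1} {x2}
  A34: {x1} {x3}
  A123: {x5}
  A124: {x2}
  A134: {x3}
  A234: {x1}
C dims 12,12,4; δ0: rk 8, SNF 1^8; δ1: rk 4, SNF 1^4
degree 0: 12−8−0 = 4 → Ȟ^0 ≅ Z^4
degree 1: 12−4−8 = 0 → Ȟ^1 ≅ 0
degree 2: 4−0−4 = 0 → Ȟ^2 ≅ 0

Ȟ^0 ≅ Z^4,  Ȟ^1 ≅ 0,  Ȟ^2 ≅ 0


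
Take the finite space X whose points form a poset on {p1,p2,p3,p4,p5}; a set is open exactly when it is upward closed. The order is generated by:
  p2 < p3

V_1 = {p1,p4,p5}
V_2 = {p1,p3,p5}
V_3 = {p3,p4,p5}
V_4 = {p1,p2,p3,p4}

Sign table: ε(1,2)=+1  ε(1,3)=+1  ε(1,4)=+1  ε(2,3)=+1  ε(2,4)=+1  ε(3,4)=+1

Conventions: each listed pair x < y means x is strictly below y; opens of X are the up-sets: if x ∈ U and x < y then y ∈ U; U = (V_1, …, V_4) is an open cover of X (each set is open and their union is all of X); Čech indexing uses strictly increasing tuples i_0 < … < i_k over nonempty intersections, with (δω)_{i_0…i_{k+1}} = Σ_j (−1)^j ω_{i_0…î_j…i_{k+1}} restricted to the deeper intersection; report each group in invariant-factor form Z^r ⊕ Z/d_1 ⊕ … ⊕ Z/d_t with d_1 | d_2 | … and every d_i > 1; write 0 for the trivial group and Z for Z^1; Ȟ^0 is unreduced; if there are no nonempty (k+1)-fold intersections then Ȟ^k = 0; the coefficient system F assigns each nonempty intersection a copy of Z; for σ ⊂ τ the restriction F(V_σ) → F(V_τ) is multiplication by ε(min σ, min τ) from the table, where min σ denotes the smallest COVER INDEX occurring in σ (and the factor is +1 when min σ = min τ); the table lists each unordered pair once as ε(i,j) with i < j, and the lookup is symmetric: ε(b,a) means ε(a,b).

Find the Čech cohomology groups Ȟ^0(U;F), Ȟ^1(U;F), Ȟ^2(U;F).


nonempty intersections:
  V12={p1,p5} V13={p4,p5} V14={p1,p4} V23={p3,p5} V24={p1,p3} V34={p3,p4}
  V123={p5} V124={p1} V134={p4} V234={p3}
C dims 4,6,4; δ0: rk 3, SNF 1^3; δ1: rk 3, SNF 1^3
Ȟ^0: (4−3)−0=1 ⇒ Z
Ȟ^1: (6−3)−3=0 ⇒ 0
Ȟ^2: (4−0)−3=1 ⇒ Z

Ȟ^0 = Z, Ȟ^1 = 0, Ȟ^2 = Z


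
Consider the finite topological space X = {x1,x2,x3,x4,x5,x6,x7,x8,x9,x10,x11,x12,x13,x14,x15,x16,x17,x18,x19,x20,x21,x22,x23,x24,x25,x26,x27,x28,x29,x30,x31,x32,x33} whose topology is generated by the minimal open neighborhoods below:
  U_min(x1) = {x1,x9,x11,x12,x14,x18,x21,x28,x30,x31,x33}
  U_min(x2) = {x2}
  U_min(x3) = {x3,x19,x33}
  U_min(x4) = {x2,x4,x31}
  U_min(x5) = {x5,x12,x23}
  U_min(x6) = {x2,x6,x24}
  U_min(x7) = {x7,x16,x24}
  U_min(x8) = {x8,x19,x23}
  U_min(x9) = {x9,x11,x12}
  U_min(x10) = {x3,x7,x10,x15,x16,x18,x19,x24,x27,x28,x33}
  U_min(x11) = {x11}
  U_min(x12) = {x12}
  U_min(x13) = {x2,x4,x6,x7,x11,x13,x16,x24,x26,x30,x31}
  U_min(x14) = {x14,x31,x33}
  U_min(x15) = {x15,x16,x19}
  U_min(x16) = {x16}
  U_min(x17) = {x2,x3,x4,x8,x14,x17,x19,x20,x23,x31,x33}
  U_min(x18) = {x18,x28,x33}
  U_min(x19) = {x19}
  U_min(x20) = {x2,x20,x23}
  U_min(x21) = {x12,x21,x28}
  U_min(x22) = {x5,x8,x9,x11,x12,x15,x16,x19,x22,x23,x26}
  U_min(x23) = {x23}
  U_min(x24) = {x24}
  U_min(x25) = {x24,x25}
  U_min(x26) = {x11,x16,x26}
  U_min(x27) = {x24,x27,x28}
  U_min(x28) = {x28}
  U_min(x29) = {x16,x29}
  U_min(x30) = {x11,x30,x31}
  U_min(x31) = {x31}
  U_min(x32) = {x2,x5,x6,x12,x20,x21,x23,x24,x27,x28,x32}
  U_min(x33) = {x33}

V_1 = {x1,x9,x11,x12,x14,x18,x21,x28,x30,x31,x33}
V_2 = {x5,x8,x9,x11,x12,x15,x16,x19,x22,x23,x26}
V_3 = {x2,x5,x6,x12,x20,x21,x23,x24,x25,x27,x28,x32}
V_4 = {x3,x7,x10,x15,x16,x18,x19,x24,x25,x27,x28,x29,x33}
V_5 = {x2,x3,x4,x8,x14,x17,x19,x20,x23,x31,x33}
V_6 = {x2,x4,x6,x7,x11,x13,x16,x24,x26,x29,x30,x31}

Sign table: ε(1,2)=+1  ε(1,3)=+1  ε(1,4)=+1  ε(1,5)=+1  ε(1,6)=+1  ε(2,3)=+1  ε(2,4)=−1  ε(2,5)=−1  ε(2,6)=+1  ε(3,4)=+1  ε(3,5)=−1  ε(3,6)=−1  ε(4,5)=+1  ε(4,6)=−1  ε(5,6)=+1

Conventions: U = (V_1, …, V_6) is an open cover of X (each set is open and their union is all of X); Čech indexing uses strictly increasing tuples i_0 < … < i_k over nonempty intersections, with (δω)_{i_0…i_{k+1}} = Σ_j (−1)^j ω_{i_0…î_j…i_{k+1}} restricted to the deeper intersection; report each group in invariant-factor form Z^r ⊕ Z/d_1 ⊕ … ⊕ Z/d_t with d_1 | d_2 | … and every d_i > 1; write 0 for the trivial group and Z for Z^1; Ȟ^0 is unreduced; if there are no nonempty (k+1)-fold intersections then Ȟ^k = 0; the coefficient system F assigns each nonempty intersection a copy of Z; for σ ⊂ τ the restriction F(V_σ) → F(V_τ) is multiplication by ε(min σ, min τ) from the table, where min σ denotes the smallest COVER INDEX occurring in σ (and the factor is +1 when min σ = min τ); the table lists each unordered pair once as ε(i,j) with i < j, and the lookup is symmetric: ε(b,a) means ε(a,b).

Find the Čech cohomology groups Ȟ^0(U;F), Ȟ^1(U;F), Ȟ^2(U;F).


Ȟ^0 ≅ 0; Ȟ^1 ≅ Z/2; Ȟ^2 ≅ Z

cover nerve:
  V12={x9,x11,x12} V13={x12,x21,x28} V14={x18,x28,x33} V15={x14,x31,x33} V16={x11,x30,x31} V23={x5,x12,x23} V24={x15,x16,x19} V25={x8,x19,x23} V26={x11,x16,x26} V34={x24,x25,x27,x28} V35={x2,x20,x23} V36={x2,x6,x24} V45={x3,x19,x33} V46={x7,x16,x24,x29} V56={x2,x4,x31}
  V123={x12} V126={x11} V134={x28} V145={x33} V156={x31} V235={x23} V245={x19} V246={x16} V346={x24} V356={x2}
C dims 6,15,10; δ0: rk 6, SNF 1^5·2; δ1: rk 9, SNF 1^9
Ȟ^0: (6−6)−0=0 ⇒ 0
Ȟ^1: (15−9)−6=0 plus torsion [2] ⇒ Z/2
Ȟ^2: (10−0)−9=1 ⇒ Z


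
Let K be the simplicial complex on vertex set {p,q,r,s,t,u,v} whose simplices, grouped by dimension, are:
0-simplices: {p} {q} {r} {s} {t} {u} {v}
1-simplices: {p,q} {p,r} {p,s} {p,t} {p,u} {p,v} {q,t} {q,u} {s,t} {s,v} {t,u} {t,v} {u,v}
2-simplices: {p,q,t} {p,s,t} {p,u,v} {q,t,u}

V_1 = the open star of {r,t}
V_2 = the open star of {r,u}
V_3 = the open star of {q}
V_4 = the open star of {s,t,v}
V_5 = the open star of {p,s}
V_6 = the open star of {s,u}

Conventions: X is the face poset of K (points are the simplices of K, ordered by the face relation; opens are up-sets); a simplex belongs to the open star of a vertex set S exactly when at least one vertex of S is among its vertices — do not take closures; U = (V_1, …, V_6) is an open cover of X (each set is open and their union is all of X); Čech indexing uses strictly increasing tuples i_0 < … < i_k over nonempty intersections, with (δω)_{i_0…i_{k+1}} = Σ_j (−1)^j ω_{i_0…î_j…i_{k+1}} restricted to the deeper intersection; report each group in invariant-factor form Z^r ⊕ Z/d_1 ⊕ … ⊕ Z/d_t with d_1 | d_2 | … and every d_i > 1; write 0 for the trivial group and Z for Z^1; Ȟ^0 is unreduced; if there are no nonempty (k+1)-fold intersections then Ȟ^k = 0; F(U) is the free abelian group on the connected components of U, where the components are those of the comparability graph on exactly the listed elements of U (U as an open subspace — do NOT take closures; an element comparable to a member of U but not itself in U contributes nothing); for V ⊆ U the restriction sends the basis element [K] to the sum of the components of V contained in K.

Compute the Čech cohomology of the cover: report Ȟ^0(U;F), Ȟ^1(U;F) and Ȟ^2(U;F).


Ȟ^0(U;F) ≅ Z,  Ȟ^1(U;F) ≅ Z^2,  Ȟ^2(U;F) ≅ 0

nonempty intersections:
  V1={{r},{t},{p,r},{p,t},{q,t},{s,t},{t,u},{t,v},{p,q,t},{p,s,t},{q,t,u}} V2={{r},{u},{p,r},{p,u},{q,u},{t,u},{u,v},{p,u,v},{q,t,u}} V3={{q},{p,q},{q,t},{q,u},{p,q,t},{q,t,u}} V4={{s},{t},{v},{p,s},{p,t},{p,v},{q,t},{s,t},{s,v},{t,u},{t,v},{u,v},{p,q,t},{p,s,t},{p,u,v},{q,t,u}} V5={{p},{s},{p,q},{p,r},{p,s},{p,t},{p,u},{p,v},{s,t},{s,v},{p,q,t},{p,s,t},{p,u,v}} V6={{s},{u},{p,s},{p,u},{q,u},{s,t},{s,v},{t,u},{u,v},{p,s,t},{p,u,v},{q,t,u}}
  V12={{r},{p,r},{t,u},{q,t,u}} V13={{q,t},{p,q,t},{q,t,u}} V14={{t},{p,t},{q,t},{s,t},{t,u},{t,v},{p,q,t},{p,s,t},{q,t,u}} V15={{p,r},{p,t},{s,t},{p,q,t},{p,s,t}} V16={{s,t},{t,u},{p,s,t},{q,t,u}} V23={{q,u},{q,t,u}} V24={{t,u},{u,v},{p,u,v},{q,t,u}} V25={{p,r},{p,u},{p,u,v}} V26={{u},{p,u},{q,u},{t,u},{u,v},{p,u,v},{q,t,u}} V34={{q,t},{p,q,t},{q,t,u}} V35={{p,q},{p,q,t}} V36={{q,u},{q,t,u}} V45={{s},{p,s},{p,t},{p,v},{s,t},{s,v},{p,q,t},{p,s,t},{p,u,v}} V46={{s},{p,s},{s,t},{s,v},{t,u},{u,v},{p,s,t},{p,u,v},{q,t,u}} V56={{s},{p,s},{p,u},{s,t},{s,v},{p,s,t},{p,u,v}}
  V123={{q,t,u}} V124={{t,u},{q,t,u}} V125={{p,r}} V126={{t,u},{q,t,u}} V134={{q,t},{p,q,t},{q,t,u}} V135={{p,q,t}} V136={{q,t,u}} V145={{p,t},{s,t},{p,q,t},{p,s,t}} V146={{s,t},{t,u},{p,s,t},{q,t,u}} V156={{s,t},{p,s,t}} V234={{q,t,u}} V236={{q,u},{q,t,u}} V245={{p,u,v}} V246={{t,u},{u,v},{p,u,v},{q,t,u}} V256={{p,u},{p,u,v}} V345={{p,q,t}} V346={{q,t,u}} V456={{s},{p,s},{s,t},{s,v},{p,s,t},{p,u,v}}
  V1234={{q,t,u}} V1236={{q,t,u}} V1246={{t,u},{q,t,u}} V1345={{p,q,t}} V1346={{q,t,u}} V1456={{s,t},{p,s,t}} V2346={{q,t,u}} V2456={{p,u,v}}
  V12346={{q,t,u}}
components per intersection:
  V1: {{r},{p,r}} {{t},{p,t},{q,t},{s,t},{t,u},{t,v},{p,q,t},{p,s,t},{q,t,u}}
  V2: {{r},{p,r}} {{u},{p,u},{q,u},{t,u},{u,v},{p,u,v},{q,t,u}}
  V3: {{q},{p,q},{q,t},{q,u},{p,q,t},{q,t,u}}
  V4: {{s},{t},{v},{p,s},{p,t},{p,v},{q,t},{s,t},{s,v},{t,u},{t,v},{u,v},{p,q,t},{p,s,t},{p,u,v},{q,t,u}}
  V5: {{p},{s},{p,q},{p,r},{p,s},{p,t},{p,u},{p,v},{s,t},{s,v},{p,q,t},{p,s,t},{p,u,v}}
  V6: {{s},{p,s},{s,t},{s,v},{p,s,t}} {{u},{p,u},{q,u},{t,u},{u,v},{p,u,v},{q,t,u}}
  V12: {{r},{p,r}} {{t,u},{q,t,u}}
  V13: {{q,t},{p,q,t},{q,t,u}}
  V14: {{t},{p,t},{q,t},{s,t},{t,u},{t,v},{p,q,t},{p,s,t},{q,t,u}}
  V15: {{p,r}} {{p,t},{s,t},{p,q,t},{p,s,t}}
  V16: {{s,t},{p,s,t}} {{t,u},{q,t,u}}
  V23: {{q,u},{q,t,u}}
  V24: {{t,u},{q,t,u}} {{u,v},{p,u,v}}
  V25: {{p,r}} {{p,u},{p,u,v}}
  V26: {{u},{p,u},{q,u},{t,u},{u,v},{p,u,v},{q,t,u}}
  V34: {{q,t},{p,q,t},{q,t,u}}
  V35: {{p,q},{p,q,t}}
  V36: {{q,u},{q,t,u}}
  V45: {{s},{p,s},{p,t},{s,t},{s,v},{p,q,t},{p,s,t}} {{p,v},{p,u,v}}
  V46: {{s},{p,s},{s,t},{s,v},{p,s,t}} {{t,u},{q,t,u}} {{u,v},{p,u,v}}
  V56: {{s},{p,s},{s,t},{s,v},{p,s,t}} {{p,u},{p,u,v}}
  V123: {{q,t,u}}
  V124: {{t,u},{q,t,u}}
  V125: {{p,r}}
  V126: {{t,u},{q,t,u}}
  V134: {{q,t},{p,q,t},{q,t,u}}
  V135: {{p,q,t}}
  V136: {{q,t,u}}
  V145: {{p,t},{s,t},{p,q,t},{p,s,t}}
  V146: {{s,t},{p,s,t}} {{t,u},{q,t,u}}
  V156: {{s,t},{p,s,t}}
  V234: {{q,t,u}}
  V236: {{q,u},{q,t,u}}
  V245: {{p,u,v}}
  V246: {{t,u},{q,t,u}} {{u,v},{p,u,v}}
  V256: {{p,u},{p,u,v}}
  V345: {{p,q,t}}
  V346: {{q,t,u}}
  V456: {{s},{p,s},{s,t},{s,v},{p,s,t}} {{p,u,v}}
  V1234: {{q,t,u}}
  V1236: {{q,t,u}}
  V1246: {{t,u},{q,t,u}}
  V1345: {{p,q,t}}
  V1346: {{q,t,u}}
  V1456: {{s,t},{p,s,t}}
  V2346: {{q,t,u}}
  V2456: {{p,u,v}}
  V12346: {{q,t,u}}
C dims 9,24,21,8; δ0: rk 8, SNF 1^8; δ1: rk 14, SNF 1^14; δ2: rk 7, SNF 1^7
Ȟ^0: (9−8)−0=1 ⇒ Z
Ȟ^1: (24−14)−8=2 ⇒ Z^2
Ȟ^2: (21−7)−14=0 ⇒ 0


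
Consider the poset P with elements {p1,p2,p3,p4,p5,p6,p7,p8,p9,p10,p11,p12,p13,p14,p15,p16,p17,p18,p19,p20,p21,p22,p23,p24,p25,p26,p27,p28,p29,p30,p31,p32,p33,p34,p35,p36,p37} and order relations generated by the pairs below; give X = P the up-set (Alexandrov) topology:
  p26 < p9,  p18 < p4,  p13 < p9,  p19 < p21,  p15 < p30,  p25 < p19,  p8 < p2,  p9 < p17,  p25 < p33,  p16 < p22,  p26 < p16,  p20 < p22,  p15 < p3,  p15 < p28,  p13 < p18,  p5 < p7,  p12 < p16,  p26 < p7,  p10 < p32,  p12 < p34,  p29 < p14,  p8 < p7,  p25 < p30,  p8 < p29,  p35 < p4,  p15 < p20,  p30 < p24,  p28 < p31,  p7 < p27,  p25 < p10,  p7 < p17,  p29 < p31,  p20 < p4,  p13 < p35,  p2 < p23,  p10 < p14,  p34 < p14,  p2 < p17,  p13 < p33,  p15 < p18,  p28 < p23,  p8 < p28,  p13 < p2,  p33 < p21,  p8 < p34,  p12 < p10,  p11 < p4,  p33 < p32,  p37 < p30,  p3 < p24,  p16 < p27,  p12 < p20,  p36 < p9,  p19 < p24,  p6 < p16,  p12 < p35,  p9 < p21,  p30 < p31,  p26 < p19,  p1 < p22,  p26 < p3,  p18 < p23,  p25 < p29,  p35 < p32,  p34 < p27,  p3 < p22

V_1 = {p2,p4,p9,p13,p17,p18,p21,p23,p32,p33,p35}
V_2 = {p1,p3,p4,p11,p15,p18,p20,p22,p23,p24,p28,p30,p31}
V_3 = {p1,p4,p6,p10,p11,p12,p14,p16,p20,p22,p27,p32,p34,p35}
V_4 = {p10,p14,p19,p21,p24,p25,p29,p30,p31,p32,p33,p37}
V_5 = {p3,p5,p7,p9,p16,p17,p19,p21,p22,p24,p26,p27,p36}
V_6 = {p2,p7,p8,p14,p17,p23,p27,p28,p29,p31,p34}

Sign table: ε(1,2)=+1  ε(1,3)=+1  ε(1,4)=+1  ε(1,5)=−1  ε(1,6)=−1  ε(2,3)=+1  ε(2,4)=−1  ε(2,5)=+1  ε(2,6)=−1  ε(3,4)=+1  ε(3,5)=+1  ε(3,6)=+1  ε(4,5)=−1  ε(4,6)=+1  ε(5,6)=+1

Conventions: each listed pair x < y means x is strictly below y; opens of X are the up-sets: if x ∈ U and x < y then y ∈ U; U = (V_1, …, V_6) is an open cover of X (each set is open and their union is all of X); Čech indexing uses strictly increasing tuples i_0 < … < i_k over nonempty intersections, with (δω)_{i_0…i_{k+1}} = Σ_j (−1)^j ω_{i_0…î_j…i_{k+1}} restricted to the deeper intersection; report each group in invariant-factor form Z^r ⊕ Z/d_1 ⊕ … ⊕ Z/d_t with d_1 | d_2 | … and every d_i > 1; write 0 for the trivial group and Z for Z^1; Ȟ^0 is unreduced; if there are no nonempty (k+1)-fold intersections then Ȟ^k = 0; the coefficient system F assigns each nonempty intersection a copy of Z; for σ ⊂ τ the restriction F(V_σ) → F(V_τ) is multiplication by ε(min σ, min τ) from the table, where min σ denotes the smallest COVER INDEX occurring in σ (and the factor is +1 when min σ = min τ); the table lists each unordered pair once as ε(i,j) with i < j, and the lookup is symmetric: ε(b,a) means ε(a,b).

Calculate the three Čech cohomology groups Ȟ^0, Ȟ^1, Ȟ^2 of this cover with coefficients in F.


nerve of the cover:
  V12={p4,p18,p23} V13={p4,p32,p35} V14={p21,p32,p33} V15={p9,p17,p21} V16={p2,p17,p23} V23={p1,p4,p11,p20,p22} V24={p24,p30,p31} V25={p3,p22,p24} V26={p23,p28,p31} V34={p10,p14,p32} V35={p16,p22,p27} V36={p14,p27,p34} V45={p19,p21,p24} V46={p14,p29,p31} V56={p7,p17,p27}
  V123={p4} V126={p23} V134={p32} V145={p21} V156={p17} V235={p22} V245={p24} V246={p31} V346={p14} V356={p27}
C dims 6,15,10; δ0: rk 6, SNF 1^5·2; δ1: rk 9, SNF 1^9
Ȟ^0 = (6 − 6) − 0 = 0, so Ȟ^0 ≅ 0
Ȟ^1 = (15 − 9) − 6 = 0 plus torsion [2], so Ȟ^1 ≅ Z/2
Ȟ^2 = (10 − 0) − 9 = 1, so Ȟ^2 ≅ Z

Ȟ^0(U;F) ≅ 0, Ȟ^1(U;F) ≅ Z/2 and Ȟ^2(U;F) ≅ Z
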